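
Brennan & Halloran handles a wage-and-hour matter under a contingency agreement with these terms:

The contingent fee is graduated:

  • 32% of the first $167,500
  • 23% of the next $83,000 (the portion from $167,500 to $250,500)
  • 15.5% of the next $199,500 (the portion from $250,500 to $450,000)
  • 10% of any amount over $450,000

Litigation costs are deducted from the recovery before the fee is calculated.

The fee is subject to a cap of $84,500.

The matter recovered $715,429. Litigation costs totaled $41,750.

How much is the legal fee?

Fee base (net of costs): $715,429 − $41,750 = $673,679
First $167,500 at 32% = $53,600.00
Next $83,000 at 23% = $19,090.00
Next $199,500 at 15.5% = $30,922.50
Remaining $223,679 at 10% = $22,367.90
Fee: $53,600.00 + $19,090.00 + $30,922.50 + $22,367.90 = $125,980.40
$125,980.40 exceeds the $84,500 cap, so the fee is capped at $84,500.00.

$84,500.00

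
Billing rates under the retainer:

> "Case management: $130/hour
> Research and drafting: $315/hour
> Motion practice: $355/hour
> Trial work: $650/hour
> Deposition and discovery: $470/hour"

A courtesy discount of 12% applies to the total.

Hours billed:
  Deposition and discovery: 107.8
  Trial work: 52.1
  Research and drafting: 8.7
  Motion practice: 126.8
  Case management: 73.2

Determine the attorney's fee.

Case management: 73.2 × $130 = $9,516.00
Research and drafting: 8.7 × $315 = $2,740.50
Motion practice: 126.8 × $355 = $45,014.00
Trial work: 52.1 × $650 = $33,865.00
Deposition and discovery: 107.8 × $470 = $50,666.00
Subtotal: $141,801.50
Less 12% discount: −$17,016.18
Total: $141,801.50 − $17,016.18 = $124,785.32

$124,785.32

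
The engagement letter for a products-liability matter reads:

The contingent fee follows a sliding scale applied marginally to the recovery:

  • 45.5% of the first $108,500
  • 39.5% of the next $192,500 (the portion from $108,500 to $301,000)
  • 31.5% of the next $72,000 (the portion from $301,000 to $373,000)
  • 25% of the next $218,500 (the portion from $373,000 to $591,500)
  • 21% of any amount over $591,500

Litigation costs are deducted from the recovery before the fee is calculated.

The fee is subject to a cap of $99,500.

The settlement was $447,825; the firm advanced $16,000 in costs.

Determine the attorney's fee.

$99,500.00

Fee base (net of costs): $447,825 − $16,000 = $431,825
First $108,500 at 45.5% = $49,367.50
Next $192,500 at 39.5% = $76,037.50
Next $72,000 at 31.5% = $22,680.00
Remaining $58,825 at 25% = $14,706.25
Fee: $49,367.50 + $76,037.50 + $22,680.00 + $14,706.25 = $162,791.25
$162,791.25 exceeds the $99,500 cap, so the fee is capped at $99,500.00.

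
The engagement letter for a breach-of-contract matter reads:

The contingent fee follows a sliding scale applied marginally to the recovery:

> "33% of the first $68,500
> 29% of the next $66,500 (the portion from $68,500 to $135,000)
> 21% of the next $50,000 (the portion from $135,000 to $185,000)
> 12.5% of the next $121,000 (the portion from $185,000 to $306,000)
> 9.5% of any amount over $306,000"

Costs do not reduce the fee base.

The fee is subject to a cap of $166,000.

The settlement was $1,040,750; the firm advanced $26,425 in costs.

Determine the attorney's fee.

$137,316.25

Fee base is the gross recovery, $1,040,750; costs are reimbursed separately.
First $68,500 at 33% = $22,605.00
Next $66,500 at 29% = $19,285.00
Next $50,000 at 21% = $10,500.00
Next $121,000 at 12.5% = $15,125.00
Remaining $734,750 at 9.5% = $69,801.25
Fee: $22,605.00 + $19,285.00 + $10,500.00 + $15,125.00 + $69,801.25 = $137,316.25
$137,316.25 is under the $166,000 cap.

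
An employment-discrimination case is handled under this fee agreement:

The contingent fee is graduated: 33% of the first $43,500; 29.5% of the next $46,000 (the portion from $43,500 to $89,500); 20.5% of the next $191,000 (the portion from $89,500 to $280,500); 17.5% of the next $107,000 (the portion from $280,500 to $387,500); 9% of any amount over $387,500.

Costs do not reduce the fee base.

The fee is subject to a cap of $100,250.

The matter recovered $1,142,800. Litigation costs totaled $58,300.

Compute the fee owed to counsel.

Fee base is the gross recovery, $1,142,800; costs are reimbursed separately.
First $43,500 at 33% = $14,355.00
Next $46,000 at 29.5% = $13,570.00
Next $191,000 at 20.5% = $39,155.00
Next $107,000 at 17.5% = $18,725.00
Remaining $755,300 at 9% = $67,977.00
Fee: $14,355.00 + $13,570.00 + $39,155.00 + $18,725.00 + $67,977.00 = $153,782.00
$153,782.00 exceeds the $100,250 cap, so the fee is capped at $100,250.00.

$100,250.00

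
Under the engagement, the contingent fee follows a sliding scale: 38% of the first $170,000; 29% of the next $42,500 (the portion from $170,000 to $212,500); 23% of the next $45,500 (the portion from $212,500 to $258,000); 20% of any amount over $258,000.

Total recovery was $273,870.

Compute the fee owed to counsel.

$90,564.00

First $170,000 at 38% = $64,600.00
Next $42,500 at 29% = $12,325.00
Next $45,500 at 23% = $10,465.00
Remaining $15,870 at 20% = $3,174.00
Fee: $64,600.00 + $12,325.00 + $10,465.00 + $3,174.00 = $90,564.00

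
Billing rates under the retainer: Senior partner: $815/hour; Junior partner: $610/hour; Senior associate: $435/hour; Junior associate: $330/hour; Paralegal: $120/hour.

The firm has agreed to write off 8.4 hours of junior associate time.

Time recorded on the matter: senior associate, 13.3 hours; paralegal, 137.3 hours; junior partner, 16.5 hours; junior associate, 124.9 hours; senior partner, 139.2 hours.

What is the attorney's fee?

Senior partner: 139.2 × $815 = $113,448.00
Junior partner: 16.5 × $610 = $10,065.00
Senior associate: 13.3 × $435 = $5,785.50
Junior associate: 124.9 × $330 = $41,217.00
Paralegal: 137.3 × $120 = $16,476.00
Subtotal: $186,991.50
Write-off: 8.4 × $330 = $2,772.00
Total: $186,991.50 − $2,772.00 = $184,219.50

$184,219.50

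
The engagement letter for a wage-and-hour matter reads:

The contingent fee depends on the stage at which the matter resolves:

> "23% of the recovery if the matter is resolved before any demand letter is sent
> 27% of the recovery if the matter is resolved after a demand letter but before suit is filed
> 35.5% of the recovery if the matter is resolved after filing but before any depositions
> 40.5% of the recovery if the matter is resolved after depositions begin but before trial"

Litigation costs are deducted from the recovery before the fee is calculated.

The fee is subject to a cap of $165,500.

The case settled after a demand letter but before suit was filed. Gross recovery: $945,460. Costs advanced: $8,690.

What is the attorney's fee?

Fee base (net of costs): $945,460 − $8,690 = $936,770
The matter settled after a demand letter but before suit was filed, so the 27% rate applies.
$936,770 × 27% = $252,927.90
$252,927.90 exceeds the $165,500 cap, so the fee is capped at $165,500.00.

$165,500.00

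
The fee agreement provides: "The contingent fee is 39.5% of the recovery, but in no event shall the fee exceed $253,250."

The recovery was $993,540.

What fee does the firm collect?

39.5% of $993,540 = $392,448.30
That exceeds the $253,250 cap, so the fee is capped at $253,250.

$253,250.00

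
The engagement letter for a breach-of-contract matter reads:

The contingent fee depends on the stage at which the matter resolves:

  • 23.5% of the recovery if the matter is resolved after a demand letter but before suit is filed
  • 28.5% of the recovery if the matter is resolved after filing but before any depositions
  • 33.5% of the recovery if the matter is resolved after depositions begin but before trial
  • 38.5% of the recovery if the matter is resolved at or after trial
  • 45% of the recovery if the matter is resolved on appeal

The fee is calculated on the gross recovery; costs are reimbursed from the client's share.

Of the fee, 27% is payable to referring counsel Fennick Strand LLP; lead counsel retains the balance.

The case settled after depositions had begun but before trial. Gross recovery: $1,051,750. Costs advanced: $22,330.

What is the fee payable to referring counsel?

$95,130.79

Fee base is the gross recovery, $1,051,750; costs are reimbursed separately.
The matter settled after depositions had begun but before trial, so the 33.5% rate applies.
$1,051,750 × 33.5% = $352,336.25
Referral share: 27% of $352,336.25 = $95,130.79; lead counsel retains $352,336.25 − $95,130.79 = $257,205.46.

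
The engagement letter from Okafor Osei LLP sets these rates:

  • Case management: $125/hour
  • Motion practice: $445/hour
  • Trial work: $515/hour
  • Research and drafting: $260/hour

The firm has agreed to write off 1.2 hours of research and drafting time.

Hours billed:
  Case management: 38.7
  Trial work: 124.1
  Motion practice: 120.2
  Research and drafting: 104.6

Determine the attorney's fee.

Case management: 38.7 × $125 = $4,837.50
Motion practice: 120.2 × $445 = $53,489.00
Trial work: 124.1 × $515 = $63,911.50
Research and drafting: 104.6 × $260 = $27,196.00
Subtotal: $149,434.00
Write-off: 1.2 × $260 = $312.00
Total: $149,434.00 − $312.00 = $149,122.00

$149,122.00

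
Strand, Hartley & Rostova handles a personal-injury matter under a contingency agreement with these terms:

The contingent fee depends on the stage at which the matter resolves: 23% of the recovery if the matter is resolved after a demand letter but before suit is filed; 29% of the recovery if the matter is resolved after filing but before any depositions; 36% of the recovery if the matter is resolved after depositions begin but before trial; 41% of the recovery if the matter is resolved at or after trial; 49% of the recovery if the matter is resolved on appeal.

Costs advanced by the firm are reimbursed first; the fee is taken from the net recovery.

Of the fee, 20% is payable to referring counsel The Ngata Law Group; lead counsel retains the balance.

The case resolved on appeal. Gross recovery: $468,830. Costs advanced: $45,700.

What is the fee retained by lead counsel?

Fee base (net of costs): $468,830 − $45,700 = $423,130
The matter resolved on appeal, so the 49% rate applies.
$423,130 × 49% = $207,333.70
Referral share: 20% of $207,333.70 = $41,466.74; lead counsel retains $207,333.70 − $41,466.74 = $165,866.96.

$165,866.96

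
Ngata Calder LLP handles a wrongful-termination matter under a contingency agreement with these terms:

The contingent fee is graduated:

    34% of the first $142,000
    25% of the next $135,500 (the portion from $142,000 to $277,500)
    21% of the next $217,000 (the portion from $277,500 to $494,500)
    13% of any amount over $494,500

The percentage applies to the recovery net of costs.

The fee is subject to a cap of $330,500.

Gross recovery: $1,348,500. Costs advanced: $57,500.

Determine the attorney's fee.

$231,270.00

Fee base (net of costs): $1,348,500 − $57,500 = $1,291,000
First $142,000 at 34% = $48,280.00
Next $135,500 at 25% = $33,875.00
Next $217,000 at 21% = $45,570.00
Remaining $796,500 at 13% = $103,545.00
Fee: $48,280.00 + $33,875.00 + $45,570.00 + $103,545.00 = $231,270.00
$231,270.00 is under the $330,500 cap.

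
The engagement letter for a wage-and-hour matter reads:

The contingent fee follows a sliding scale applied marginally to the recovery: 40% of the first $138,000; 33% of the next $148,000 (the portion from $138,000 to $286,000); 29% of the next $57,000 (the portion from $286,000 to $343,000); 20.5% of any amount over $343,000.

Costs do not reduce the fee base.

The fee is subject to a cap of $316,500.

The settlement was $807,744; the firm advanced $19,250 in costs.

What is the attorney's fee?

$215,842.52

Fee base is the gross recovery, $807,744; costs are reimbursed separately.
First $138,000 at 40% = $55,200.00
Next $148,000 at 33% = $48,840.00
Next $57,000 at 29% = $16,530.00
Remaining $464,744 at 20.5% = $95,272.52
Fee: $55,200.00 + $48,840.00 + $16,530.00 + $95,272.52 = $215,842.52
$215,842.52 is under the $316,500 cap.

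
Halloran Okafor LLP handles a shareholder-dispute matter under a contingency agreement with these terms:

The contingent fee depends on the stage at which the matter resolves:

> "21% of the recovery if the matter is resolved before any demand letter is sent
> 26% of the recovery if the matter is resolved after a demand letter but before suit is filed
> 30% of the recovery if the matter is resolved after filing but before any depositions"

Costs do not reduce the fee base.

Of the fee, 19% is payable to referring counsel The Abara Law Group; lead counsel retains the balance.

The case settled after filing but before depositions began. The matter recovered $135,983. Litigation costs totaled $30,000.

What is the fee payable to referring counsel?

Fee base is the gross recovery, $135,983; costs are reimbursed separately.
The matter settled after filing but before depositions began, so the 30% rate applies.
$135,983 × 30% = $40,794.90
Referral share: 19% of $40,794.90 = $7,751.03; lead counsel retains $40,794.90 − $7,751.03 = $33,043.87.

$7,751.03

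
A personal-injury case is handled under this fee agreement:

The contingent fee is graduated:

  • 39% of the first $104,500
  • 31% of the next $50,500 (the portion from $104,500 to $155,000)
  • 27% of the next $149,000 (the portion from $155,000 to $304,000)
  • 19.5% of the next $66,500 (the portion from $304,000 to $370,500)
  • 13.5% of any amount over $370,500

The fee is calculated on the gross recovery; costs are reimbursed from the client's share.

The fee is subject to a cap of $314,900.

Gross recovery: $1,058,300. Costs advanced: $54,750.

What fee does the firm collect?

$202,460.50

Fee base is the gross recovery, $1,058,300; costs are reimbursed separately.
First $104,500 at 39% = $40,755.00
Next $50,500 at 31% = $15,655.00
Next $149,000 at 27% = $40,230.00
Next $66,500 at 19.5% = $12,967.50
Remaining $687,800 at 13.5% = $92,853.00
Fee: $40,755.00 + $15,655.00 + $40,230.00 + $12,967.50 + $92,853.00 = $202,460.50
$202,460.50 is under the $314,900 cap.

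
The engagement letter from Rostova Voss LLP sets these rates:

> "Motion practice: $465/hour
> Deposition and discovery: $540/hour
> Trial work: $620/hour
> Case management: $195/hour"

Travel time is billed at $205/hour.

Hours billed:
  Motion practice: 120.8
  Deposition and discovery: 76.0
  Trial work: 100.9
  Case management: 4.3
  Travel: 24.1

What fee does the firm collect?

Motion practice: 120.8 × $465 = $56,172.00
Deposition and discovery: 76.0 × $540 = $41,040.00
Trial work: 100.9 × $620 = $62,558.00
Case management: 4.3 × $195 = $838.50
Subtotal: $56,172.00 + $41,040.00 + $62,558.00 + $838.50 = $160,608.50
Travel: 24.1 × $205 = $4,940.50
Total: $160,608.50 + $4,940.50 = $165,549.00

$165,549.00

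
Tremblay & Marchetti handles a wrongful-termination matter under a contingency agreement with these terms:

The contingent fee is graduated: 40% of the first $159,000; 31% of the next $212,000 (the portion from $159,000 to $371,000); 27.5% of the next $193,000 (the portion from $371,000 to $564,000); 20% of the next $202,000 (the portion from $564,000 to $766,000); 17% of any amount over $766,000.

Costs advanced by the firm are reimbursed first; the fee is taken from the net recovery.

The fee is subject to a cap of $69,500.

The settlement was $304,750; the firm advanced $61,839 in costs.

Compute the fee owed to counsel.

$69,500.00

Fee base (net of costs): $304,750 − $61,839 = $242,911
First $159,000 at 40% = $63,600.00
Remaining $83,911 at 31% = $26,012.41
Fee: $63,600.00 + $26,012.41 = $89,612.41
$89,612.41 exceeds the $69,500 cap, so the fee is capped at $69,500.00.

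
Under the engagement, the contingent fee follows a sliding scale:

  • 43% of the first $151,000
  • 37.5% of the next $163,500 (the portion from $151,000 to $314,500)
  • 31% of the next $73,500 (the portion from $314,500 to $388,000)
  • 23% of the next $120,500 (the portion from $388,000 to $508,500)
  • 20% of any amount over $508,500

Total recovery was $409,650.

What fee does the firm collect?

$154,007.00

First $151,000 at 43% = $64,930.00
Next $163,500 at 37.5% = $61,312.50
Next $73,500 at 31% = $22,785.00
Remaining $21,650 at 23% = $4,979.50
Fee: $64,930.00 + $61,312.50 + $22,785.00 + $4,979.50 = $154,007.00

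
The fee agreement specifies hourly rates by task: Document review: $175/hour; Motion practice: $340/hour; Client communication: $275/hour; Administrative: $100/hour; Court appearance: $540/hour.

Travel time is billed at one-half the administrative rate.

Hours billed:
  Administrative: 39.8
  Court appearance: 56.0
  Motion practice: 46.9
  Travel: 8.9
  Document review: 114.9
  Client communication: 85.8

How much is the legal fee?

Document review: 114.9 × $175 = $20,107.50
Motion practice: 46.9 × $340 = $15,946.00
Client communication: 85.8 × $275 = $23,595.00
Administrative: 39.8 × $100 = $3,980.00
Court appearance: 56.0 × $540 = $30,240.00
Subtotal: $20,107.50 + $15,946.00 + $23,595.00 + $3,980.00 + $30,240.00 = $93,868.50
Travel: 8.9 × ($100 ÷ 2) = 8.9 × $50.00 = $445.00
Total: $93,868.50 + $445.00 = $94,313.50

$94,313.50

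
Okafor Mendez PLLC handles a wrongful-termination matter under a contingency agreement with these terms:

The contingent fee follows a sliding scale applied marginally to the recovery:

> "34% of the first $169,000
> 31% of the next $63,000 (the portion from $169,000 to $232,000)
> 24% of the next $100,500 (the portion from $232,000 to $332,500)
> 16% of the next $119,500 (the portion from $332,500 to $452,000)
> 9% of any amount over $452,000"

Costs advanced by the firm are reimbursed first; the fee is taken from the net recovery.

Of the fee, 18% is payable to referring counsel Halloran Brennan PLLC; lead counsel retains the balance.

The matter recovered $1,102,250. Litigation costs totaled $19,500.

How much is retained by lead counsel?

$145,137.95

Fee base (net of costs): $1,102,250 − $19,500 = $1,082,750
First $169,000 at 34% = $57,460.00
Next $63,000 at 31% = $19,530.00
Next $100,500 at 24% = $24,120.00
Next $119,500 at 16% = $19,120.00
Remaining $630,750 at 9% = $56,767.50
Fee: $57,460.00 + $19,530.00 + $24,120.00 + $19,120.00 + $56,767.50 = $176,997.50
Referral share: 18% of $176,997.50 = $31,859.55; lead counsel retains $176,997.50 − $31,859.55 = $145,137.95.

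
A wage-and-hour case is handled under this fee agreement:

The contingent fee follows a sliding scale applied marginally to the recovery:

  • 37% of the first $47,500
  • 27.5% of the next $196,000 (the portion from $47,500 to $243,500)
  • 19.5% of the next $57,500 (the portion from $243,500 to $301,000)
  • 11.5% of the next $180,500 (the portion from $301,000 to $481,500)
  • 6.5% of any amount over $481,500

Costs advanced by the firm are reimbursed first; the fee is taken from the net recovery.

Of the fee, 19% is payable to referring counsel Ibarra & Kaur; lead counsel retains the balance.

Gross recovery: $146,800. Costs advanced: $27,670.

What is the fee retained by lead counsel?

$30,191.33

Fee base (net of costs): $146,800 − $27,670 = $119,130
First $47,500 at 37% = $17,575.00
Remaining $71,630 at 27.5% = $19,698.25
Fee: $17,575.00 + $19,698.25 = $37,273.25
Referral share: 19% of $37,273.25 = $7,081.92; lead counsel retains $37,273.25 − $7,081.92 = $30,191.33.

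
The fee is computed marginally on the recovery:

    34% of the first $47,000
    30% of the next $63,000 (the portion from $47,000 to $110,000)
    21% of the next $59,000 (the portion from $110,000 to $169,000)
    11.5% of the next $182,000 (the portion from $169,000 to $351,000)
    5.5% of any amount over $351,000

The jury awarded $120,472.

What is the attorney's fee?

$37,079.12

First $47,000 at 34% = $15,980.00
Next $63,000 at 30% = $18,900.00
Remaining $10,472 at 21% = $2,199.12
Fee: $15,980.00 + $18,900.00 + $2,199.12 = $37,079.12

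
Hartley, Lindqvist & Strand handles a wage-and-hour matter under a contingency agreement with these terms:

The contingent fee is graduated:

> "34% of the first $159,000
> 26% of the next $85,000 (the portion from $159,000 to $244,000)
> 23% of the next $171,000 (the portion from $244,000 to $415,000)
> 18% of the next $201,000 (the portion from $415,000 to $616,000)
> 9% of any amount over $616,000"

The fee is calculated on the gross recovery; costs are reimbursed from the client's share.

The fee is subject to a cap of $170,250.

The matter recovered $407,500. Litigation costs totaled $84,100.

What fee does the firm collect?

$113,765.00

Fee base is the gross recovery, $407,500; costs are reimbursed separately.
First $159,000 at 34% = $54,060.00
Next $85,000 at 26% = $22,100.00
Remaining $163,500 at 23% = $37,605.00
Fee: $54,060.00 + $22,100.00 + $37,605.00 = $113,765.00
$113,765.00 is under the $170,250 cap.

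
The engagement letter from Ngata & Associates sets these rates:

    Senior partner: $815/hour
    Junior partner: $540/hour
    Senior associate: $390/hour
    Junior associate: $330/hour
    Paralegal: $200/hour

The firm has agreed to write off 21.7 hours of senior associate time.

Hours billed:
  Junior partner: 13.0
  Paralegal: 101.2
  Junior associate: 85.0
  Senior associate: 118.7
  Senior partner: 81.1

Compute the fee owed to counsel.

Senior partner: 81.1 × $815 = $66,096.50
Junior partner: 13.0 × $540 = $7,020.00
Senior associate: 118.7 × $390 = $46,293.00
Junior associate: 85.0 × $330 = $28,050.00
Paralegal: 101.2 × $200 = $20,240.00
Subtotal: $167,699.50
Write-off: 21.7 × $390 = $8,463.00
Total: $167,699.50 − $8,463.00 = $159,236.50

$159,236.50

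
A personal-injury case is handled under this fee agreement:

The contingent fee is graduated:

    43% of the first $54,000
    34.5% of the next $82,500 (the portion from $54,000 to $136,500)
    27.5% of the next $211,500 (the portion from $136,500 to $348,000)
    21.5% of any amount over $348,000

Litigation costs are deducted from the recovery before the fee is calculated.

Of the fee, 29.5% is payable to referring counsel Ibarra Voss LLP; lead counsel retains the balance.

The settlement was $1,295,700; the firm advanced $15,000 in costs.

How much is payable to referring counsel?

$91,560.77

Fee base (net of costs): $1,295,700 − $15,000 = $1,280,700
First $54,000 at 43% = $23,220.00
Next $82,500 at 34.5% = $28,462.50
Next $211,500 at 27.5% = $58,162.50
Remaining $932,700 at 21.5% = $200,530.50
Fee: $23,220.00 + $28,462.50 + $58,162.50 + $200,530.50 = $310,375.50
Referral share: 29.5% of $310,375.50 = $91,560.77; lead counsel retains $310,375.50 − $91,560.77 = $218,814.73.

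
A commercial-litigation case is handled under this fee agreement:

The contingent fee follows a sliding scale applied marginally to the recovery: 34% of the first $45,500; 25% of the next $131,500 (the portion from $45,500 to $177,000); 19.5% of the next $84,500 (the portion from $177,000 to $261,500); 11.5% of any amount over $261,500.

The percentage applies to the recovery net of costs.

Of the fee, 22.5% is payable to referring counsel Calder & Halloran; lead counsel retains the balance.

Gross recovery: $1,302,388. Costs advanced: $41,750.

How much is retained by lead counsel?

$139,285.61

Fee base (net of costs): $1,302,388 − $41,750 = $1,260,638
First $45,500 at 34% = $15,470.00
Next $131,500 at 25% = $32,875.00
Next $84,500 at 19.5% = $16,477.50
Remaining $999,138 at 11.5% = $114,900.87
Fee: $15,470.00 + $32,875.00 + $16,477.50 + $114,900.87 = $179,723.37
Referral share: 22.5% of $179,723.37 = $40,437.76; lead counsel retains $179,723.37 − $40,437.76 = $139,285.61.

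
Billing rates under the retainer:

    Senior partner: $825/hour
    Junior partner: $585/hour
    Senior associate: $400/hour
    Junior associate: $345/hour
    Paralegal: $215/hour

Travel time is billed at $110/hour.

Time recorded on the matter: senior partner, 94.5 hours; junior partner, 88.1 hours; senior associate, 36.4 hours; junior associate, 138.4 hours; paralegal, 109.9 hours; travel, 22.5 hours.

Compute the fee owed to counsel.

$217,912.50

Senior partner: 94.5 × $825 = $77,962.50
Junior partner: 88.1 × $585 = $51,538.50
Senior associate: 36.4 × $400 = $14,560.00
Junior associate: 138.4 × $345 = $47,748.00
Paralegal: 109.9 × $215 = $23,628.50
Subtotal: $77,962.50 + $51,538.50 + $14,560.00 + $47,748.00 + $23,628.50 = $215,437.50
Travel: 22.5 × $110 = $2,475.00
Total: $215,437.50 + $2,475.00 = $217,912.50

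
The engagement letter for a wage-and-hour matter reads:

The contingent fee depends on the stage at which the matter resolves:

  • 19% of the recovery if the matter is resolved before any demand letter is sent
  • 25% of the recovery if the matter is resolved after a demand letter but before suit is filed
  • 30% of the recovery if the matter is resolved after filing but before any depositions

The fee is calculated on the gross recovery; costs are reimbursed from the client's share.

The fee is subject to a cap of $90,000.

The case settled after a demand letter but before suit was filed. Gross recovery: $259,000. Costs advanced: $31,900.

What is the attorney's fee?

Fee base is the gross recovery, $259,000; costs are reimbursed separately.
The matter settled after a demand letter but before suit was filed, so the 25% rate applies.
$259,000 × 25% = $64,750.00
$64,750.00 is under the $90,000 cap.

$64,750.00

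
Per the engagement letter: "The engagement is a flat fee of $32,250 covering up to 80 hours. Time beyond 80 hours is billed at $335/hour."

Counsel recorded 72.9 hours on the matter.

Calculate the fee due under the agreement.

$32,250.00

72.9 hours is within the 80-hour scope; only the flat fee applies.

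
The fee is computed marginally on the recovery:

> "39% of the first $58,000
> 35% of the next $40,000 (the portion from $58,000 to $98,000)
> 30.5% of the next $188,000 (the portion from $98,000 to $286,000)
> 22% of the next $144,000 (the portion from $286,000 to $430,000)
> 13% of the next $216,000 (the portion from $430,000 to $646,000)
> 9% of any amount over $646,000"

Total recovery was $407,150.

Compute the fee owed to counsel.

First $58,000 at 39% = $22,620.00
Next $40,000 at 35% = $14,000.00
Next $188,000 at 30.5% = $57,340.00
Remaining $121,150 at 22% = $26,653.00
Fee: $22,620.00 + $14,000.00 + $57,340.00 + $26,653.00 = $120,613.00

$120,613.00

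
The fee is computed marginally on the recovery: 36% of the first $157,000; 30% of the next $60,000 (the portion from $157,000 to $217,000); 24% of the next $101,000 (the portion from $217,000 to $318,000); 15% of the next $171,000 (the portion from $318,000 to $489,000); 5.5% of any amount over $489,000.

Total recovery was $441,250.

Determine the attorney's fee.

$117,247.50

First $157,000 at 36% = $56,520.00
Next $60,000 at 30% = $18,000.00
Next $101,000 at 24% = $24,240.00
Remaining $123,250 at 15% = $18,487.50
Fee: $56,520.00 + $18,000.00 + $24,240.00 + $18,487.50 = $117,247.50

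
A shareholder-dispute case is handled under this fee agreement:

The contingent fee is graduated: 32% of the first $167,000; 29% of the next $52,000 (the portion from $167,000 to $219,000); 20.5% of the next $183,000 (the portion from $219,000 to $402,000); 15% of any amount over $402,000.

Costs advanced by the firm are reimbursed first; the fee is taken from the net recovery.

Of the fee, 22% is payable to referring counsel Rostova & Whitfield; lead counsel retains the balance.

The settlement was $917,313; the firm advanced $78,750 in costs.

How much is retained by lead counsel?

Fee base (net of costs): $917,313 − $78,750 = $838,563
First $167,000 at 32% = $53,440.00
Next $52,000 at 29% = $15,080.00
Next $183,000 at 20.5% = $37,515.00
Remaining $436,563 at 15% = $65,484.45
Fee: $53,440.00 + $15,080.00 + $37,515.00 + $65,484.45 = $171,519.45
Referral share: 22% of $171,519.45 = $37,734.28; lead counsel retains $171,519.45 − $37,734.28 = $133,785.17.

$133,785.17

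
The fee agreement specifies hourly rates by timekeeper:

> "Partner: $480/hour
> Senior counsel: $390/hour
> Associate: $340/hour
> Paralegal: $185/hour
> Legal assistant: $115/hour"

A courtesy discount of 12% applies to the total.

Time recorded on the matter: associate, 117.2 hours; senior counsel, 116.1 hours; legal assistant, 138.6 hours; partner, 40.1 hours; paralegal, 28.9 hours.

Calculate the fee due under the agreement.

Partner: 40.1 × $480 = $19,248.00
Senior counsel: 116.1 × $390 = $45,279.00
Associate: 117.2 × $340 = $39,848.00
Paralegal: 28.9 × $185 = $5,346.50
Legal assistant: 138.6 × $115 = $15,939.00
Subtotal: $125,660.50
Less 12% discount: −$15,079.26
Total: $125,660.50 − $15,079.26 = $110,581.24

$110,581.24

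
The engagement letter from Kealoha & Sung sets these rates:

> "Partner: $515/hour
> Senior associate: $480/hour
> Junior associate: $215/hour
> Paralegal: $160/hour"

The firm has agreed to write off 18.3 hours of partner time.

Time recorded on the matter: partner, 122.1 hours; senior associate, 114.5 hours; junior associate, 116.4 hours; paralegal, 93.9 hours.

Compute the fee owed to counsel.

Partner: 122.1 × $515 = $62,881.50
Senior associate: 114.5 × $480 = $54,960.00
Junior associate: 116.4 × $215 = $25,026.00
Paralegal: 93.9 × $160 = $15,024.00
Subtotal: $157,891.50
Write-off: 18.3 × $515 = $9,424.50
Total: $157,891.50 − $9,424.50 = $148,467.00

$148,467.00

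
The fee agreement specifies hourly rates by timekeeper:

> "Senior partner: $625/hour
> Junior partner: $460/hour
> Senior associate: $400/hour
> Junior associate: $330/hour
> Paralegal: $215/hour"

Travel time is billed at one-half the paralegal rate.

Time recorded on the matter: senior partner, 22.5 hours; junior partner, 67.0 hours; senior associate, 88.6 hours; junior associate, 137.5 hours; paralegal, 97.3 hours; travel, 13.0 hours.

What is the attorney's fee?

$148,014.50

Senior partner: 22.5 × $625 = $14,062.50
Junior partner: 67.0 × $460 = $30,820.00
Senior associate: 88.6 × $400 = $35,440.00
Junior associate: 137.5 × $330 = $45,375.00
Paralegal: 97.3 × $215 = $20,919.50
Subtotal: $14,062.50 + $30,820.00 + $35,440.00 + $45,375.00 + $20,919.50 = $146,617.00
Travel: 13.0 × ($215 ÷ 2) = 13.0 × $107.50 = $1,397.50
Total: $146,617.00 + $1,397.50 = $148,014.50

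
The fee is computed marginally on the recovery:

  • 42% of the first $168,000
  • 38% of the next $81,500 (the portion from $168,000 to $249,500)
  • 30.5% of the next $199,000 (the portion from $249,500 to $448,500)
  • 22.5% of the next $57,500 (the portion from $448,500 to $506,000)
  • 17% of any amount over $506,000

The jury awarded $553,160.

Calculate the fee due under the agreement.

$183,179.70

First $168,000 at 42% = $70,560.00
Next $81,500 at 38% = $30,970.00
Next $199,000 at 30.5% = $60,695.00
Next $57,500 at 22.5% = $12,937.50
Remaining $47,160 at 17% = $8,017.20
Fee: $70,560.00 + $30,970.00 + $60,695.00 + $12,937.50 + $8,017.20 = $183,179.70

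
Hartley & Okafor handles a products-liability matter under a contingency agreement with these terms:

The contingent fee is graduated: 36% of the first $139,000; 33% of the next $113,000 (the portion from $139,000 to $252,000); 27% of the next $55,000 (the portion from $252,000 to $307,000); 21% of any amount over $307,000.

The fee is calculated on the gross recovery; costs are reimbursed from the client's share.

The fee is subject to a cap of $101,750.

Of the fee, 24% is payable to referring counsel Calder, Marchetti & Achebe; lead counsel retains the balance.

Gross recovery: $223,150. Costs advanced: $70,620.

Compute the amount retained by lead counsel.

Fee base is the gross recovery, $223,150; costs are reimbursed separately.
First $139,000 at 36% = $50,040.00
Remaining $84,150 at 33% = $27,769.50
Fee: $50,040.00 + $27,769.50 = $77,809.50
$77,809.50 is under the $101,750 cap.
Referral share: 24% of $77,809.50 = $18,674.28; lead counsel retains $77,809.50 − $18,674.28 = $59,135.22.

$59,135.22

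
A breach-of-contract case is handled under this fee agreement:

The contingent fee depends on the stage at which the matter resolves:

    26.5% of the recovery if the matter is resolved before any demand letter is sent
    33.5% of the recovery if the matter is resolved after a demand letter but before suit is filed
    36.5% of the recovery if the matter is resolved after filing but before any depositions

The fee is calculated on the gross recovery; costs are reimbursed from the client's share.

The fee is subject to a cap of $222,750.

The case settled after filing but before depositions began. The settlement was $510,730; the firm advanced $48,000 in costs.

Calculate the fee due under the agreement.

$186,416.45

Fee base is the gross recovery, $510,730; costs are reimbursed separately.
The matter settled after filing but before depositions began, so the 36.5% rate applies.
$510,730 × 36.5% = $186,416.45
$186,416.45 is under the $222,750 cap.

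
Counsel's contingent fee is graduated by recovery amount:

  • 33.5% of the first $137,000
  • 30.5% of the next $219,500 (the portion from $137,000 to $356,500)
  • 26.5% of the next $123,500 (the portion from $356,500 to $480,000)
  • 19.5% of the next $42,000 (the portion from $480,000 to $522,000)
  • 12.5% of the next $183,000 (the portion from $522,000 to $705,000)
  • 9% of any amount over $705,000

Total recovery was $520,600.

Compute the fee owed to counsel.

First $137,000 at 33.5% = $45,895.00
Next $219,500 at 30.5% = $66,947.50
Next $123,500 at 26.5% = $32,727.50
Remaining $40,600 at 19.5% = $7,917.00
Fee: $45,895.00 + $66,947.50 + $32,727.50 + $7,917.00 = $153,487.00

$153,487.00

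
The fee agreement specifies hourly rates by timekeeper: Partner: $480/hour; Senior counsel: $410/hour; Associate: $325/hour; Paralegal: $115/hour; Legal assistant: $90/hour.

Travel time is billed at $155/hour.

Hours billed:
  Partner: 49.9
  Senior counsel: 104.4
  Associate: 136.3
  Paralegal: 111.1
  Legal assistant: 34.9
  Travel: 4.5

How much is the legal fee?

$127,668.50

Partner: 49.9 × $480 = $23,952.00
Senior counsel: 104.4 × $410 = $42,804.00
Associate: 136.3 × $325 = $44,297.50
Paralegal: 111.1 × $115 = $12,776.50
Legal assistant: 34.9 × $90 = $3,141.00
Subtotal: $23,952.00 + $42,804.00 + $44,297.50 + $12,776.50 + $3,141.00 = $126,971.00
Travel: 4.5 × $155 = $697.50
Total: $126,971.00 + $697.50 = $127,668.50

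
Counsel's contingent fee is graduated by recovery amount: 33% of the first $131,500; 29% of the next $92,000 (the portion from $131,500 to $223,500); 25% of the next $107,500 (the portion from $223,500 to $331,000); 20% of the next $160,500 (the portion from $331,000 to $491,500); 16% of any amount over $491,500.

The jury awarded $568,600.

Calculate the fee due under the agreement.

$141,386.00

First $131,500 at 33% = $43,395.00
Next $92,000 at 29% = $26,680.00
Next $107,500 at 25% = $26,875.00
Next $160,500 at 20% = $32,100.00
Remaining $77,100 at 16% = $12,336.00
Fee: $43,395.00 + $26,680.00 + $26,875.00 + $32,100.00 + $12,336.00 = $141,386.00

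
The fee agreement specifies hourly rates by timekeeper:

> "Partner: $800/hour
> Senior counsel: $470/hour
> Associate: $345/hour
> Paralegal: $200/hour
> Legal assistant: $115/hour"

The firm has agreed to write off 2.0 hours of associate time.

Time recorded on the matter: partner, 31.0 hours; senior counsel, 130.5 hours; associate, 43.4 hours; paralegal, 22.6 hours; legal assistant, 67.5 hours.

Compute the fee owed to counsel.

$112,700.50

Partner: 31.0 × $800 = $24,800.00
Senior counsel: 130.5 × $470 = $61,335.00
Associate: 43.4 × $345 = $14,973.00
Paralegal: 22.6 × $200 = $4,520.00
Legal assistant: 67.5 × $115 = $7,762.50
Subtotal: $113,390.50
Write-off: 2.0 × $345 = $690.00
Total: $113,390.50 − $690.00 = $112,700.50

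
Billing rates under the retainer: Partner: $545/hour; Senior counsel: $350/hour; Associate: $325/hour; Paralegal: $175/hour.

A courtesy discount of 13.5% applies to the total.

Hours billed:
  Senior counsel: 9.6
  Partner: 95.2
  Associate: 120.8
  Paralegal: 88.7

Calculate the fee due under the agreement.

Partner: 95.2 × $545 = $51,884.00
Senior counsel: 9.6 × $350 = $3,360.00
Associate: 120.8 × $325 = $39,260.00
Paralegal: 88.7 × $175 = $15,522.50
Subtotal: $110,026.50
Less 13.5% discount: −$14,853.58
Total: $110,026.50 − $14,853.58 = $95,172.92

$95,172.92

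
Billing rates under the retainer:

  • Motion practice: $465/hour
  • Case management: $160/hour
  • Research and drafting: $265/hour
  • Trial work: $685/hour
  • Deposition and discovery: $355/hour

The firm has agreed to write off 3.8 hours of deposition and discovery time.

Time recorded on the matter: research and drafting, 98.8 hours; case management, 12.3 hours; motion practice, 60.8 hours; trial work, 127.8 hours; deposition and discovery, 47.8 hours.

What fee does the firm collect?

Motion practice: 60.8 × $465 = $28,272.00
Case management: 12.3 × $160 = $1,968.00
Research and drafting: 98.8 × $265 = $26,182.00
Trial work: 127.8 × $685 = $87,543.00
Deposition and discovery: 47.8 × $355 = $16,969.00
Subtotal: $160,934.00
Write-off: 3.8 × $355 = $1,349.00
Total: $160,934.00 − $1,349.00 = $159,585.00

$159,585.00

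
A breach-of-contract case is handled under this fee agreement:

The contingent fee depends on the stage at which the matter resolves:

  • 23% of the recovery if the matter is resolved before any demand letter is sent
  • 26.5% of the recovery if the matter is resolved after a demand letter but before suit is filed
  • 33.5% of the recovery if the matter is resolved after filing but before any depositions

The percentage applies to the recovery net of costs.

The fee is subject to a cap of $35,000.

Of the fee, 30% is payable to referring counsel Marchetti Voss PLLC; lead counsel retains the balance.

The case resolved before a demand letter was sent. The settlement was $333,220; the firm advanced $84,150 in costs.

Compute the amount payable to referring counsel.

Fee base (net of costs): $333,220 − $84,150 = $249,070
The matter resolved before a demand letter was sent, so the 23% rate applies.
$249,070 × 23% = $57,286.10
$57,286.10 exceeds the $35,000 cap, so the fee is capped at $35,000.00.
Referral share: 30% of $35,000.00 = $10,500.00; lead counsel retains $35,000.00 − $10,500.00 = $24,500.00.

$10,500.00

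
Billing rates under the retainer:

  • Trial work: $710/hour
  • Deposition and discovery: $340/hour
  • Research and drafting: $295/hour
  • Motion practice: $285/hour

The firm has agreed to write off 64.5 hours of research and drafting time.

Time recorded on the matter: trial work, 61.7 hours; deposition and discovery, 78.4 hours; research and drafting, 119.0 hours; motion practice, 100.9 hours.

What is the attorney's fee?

Trial work: 61.7 × $710 = $43,807.00
Deposition and discovery: 78.4 × $340 = $26,656.00
Research and drafting: 119.0 × $295 = $35,105.00
Motion practice: 100.9 × $285 = $28,756.50
Subtotal: $134,324.50
Write-off: 64.5 × $295 = $19,027.50
Total: $134,324.50 − $19,027.50 = $115,297.00

$115,297.00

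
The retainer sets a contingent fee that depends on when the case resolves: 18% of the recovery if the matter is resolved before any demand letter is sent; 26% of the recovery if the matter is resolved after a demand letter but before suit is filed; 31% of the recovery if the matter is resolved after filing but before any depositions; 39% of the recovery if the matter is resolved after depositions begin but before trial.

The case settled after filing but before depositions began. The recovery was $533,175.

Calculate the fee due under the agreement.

$165,284.25

The matter settled after filing but before depositions began, so the 31% rate applies.
$533,175 × 31% = $165,284.25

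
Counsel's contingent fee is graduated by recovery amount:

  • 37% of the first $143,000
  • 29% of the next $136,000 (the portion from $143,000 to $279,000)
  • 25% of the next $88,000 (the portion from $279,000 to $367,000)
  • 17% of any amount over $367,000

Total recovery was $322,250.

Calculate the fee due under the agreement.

First $143,000 at 37% = $52,910.00
Next $136,000 at 29% = $39,440.00
Remaining $43,250 at 25% = $10,812.50
Fee: $52,910.00 + $39,440.00 + $10,812.50 = $103,162.50

$103,162.50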